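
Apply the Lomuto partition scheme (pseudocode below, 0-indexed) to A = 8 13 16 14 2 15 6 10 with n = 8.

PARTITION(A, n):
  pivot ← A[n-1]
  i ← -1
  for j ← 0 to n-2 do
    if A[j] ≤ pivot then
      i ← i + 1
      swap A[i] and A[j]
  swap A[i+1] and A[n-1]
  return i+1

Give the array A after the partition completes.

8 2 6 10 13 15 16 14

pivot=10, i=-1
j=0: 8≤10, i=0, swap(0,0) ⇒ 8 13 16 14 2 15 6 10
j=1: 13>10, skip
j=2: 16>10, skip
j=3: 14>10, skip
j=4: 2≤10, i=1, swap(1,4) ⇒ 8 2 16 14 13 15 6 10
j=5: 15>10, skip
j=6: 6≤10, i=2, swap(2,6) ⇒ 8 2 6 14 13 15 16 10
swap(3,7) ⇒ 8 2 6 10 13 15 16 14; return 3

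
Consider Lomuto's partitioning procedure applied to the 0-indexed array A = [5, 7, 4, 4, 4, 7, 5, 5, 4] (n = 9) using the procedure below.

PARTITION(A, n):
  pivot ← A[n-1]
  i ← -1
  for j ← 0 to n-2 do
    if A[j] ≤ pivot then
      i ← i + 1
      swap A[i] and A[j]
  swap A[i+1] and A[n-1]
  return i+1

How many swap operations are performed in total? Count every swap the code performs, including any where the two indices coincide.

4

pivot = A[8] = 4; i = -1
j=0: A[0]=5 > 4 → no swap
j=1: A[1]=7 > 4 → no swap
j=2: A[2]=4 ≤ 4 → i=0, swap A[0],A[2] → [4, 7, 5, 4, 4, 7, 5, 5, 4]
j=3: A[3]=4 ≤ 4 → i=1, swap A[1],A[3] → [4, 4, 5, 7, 4, 7, 5, 5, 4]
j=4: A[4]=4 ≤ 4 → i=2, swap A[2],A[4] → [4, 4, 4, 7, 5, 7, 5, 5, 4]
j=5: A[5]=7 > 4 → no swap
j=6: A[6]=5 > 4 → no swap
j=7: A[7]=5 > 4 → no swap
final swap A[3],A[8] → [4, 4, 4, 4, 5, 7, 5, 5, 7]; return 3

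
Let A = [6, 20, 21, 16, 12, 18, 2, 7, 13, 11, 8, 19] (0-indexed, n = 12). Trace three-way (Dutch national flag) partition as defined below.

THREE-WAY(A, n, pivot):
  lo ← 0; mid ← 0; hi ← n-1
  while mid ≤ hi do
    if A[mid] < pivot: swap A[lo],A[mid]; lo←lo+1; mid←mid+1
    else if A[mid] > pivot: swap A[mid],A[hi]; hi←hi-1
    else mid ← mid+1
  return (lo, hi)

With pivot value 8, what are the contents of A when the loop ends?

lo=0 mid=0 hi=11
6<8: swap(0,0), lo=1 mid=1 ⇒ [6, 20, 21, 16, 12, 18, 2, 7, 13, 11, 8, 19]
20>8: swap(1,11), hi=10 ⇒ [6, 19, 21, 16, 12, 18, 2, 7, 13, 11, 8, 20]
19>8: swap(1,10), hi=9 ⇒ [6, 8, 21, 16, 12, 18, 2, 7, 13, 11, 19, 20]
8=8: mid=2
21>8: swap(2,9), hi=8 ⇒ [6, 8, 11, 16, 12, 18, 2, 7, 13, 21, 19, 20]
11>8: swap(2,8), hi=7 ⇒ [6, 8, 13, 16, 12, 18, 2, 7, 11, 21, 19, 20]
13>8: swap(2,7), hi=6 ⇒ [6, 8, 7, 16, 12, 18, 2, 13, 11, 21, 19, 20]
7<8: swap(1,2), lo=2 mid=3 ⇒ [6, 7, 8, 16, 12, 18, 2, 13, 11, 21, 19, 20]
16>8: swap(3,6), hi=5 ⇒ [6, 7, 8, 2, 12, 18, 16, 13, 11, 21, 19, 20]
2<8: swap(2,3), lo=3 mid=4 ⇒ [6, 7, 2, 8, 12, 18, 16, 13, 11, 21, 19, 20]
12>8: swap(4,5), hi=4 ⇒ [6, 7, 2, 8, 18, 12, 16, 13, 11, 21, 19, 20]
18>8: swap(4,4), hi=3 ⇒ [6, 7, 2, 8, 18, 12, 16, 13, 11, 21, 19, 20]
done. lo=3 hi=3; A=[6, 7, 2, 8, 18, 12, 16, 13, 11, 21, 19, 20]

[6, 7, 2, 8, 18, 12, 16, 13, 11, 21, 19, 20]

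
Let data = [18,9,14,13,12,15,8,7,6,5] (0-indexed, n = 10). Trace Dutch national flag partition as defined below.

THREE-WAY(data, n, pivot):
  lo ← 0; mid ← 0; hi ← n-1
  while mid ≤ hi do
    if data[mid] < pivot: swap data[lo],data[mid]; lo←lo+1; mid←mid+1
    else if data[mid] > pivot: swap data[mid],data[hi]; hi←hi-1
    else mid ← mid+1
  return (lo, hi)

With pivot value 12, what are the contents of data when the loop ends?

[5,9,6,7,8,12,15,13,14,18]

lo=0 mid=0 hi=9
18>12: swap(0,9), hi=8 ⇒ [5,9,14,13,12,15,8,7,6,18]
5<12: swap(0,0), lo=1 mid=1 ⇒ [5,9,14,13,12,15,8,7,6,18]
9<12: swap(1,1), lo=2 mid=2 ⇒ [5,9,14,13,12,15,8,7,6,18]
14>12: swap(2,8), hi=7 ⇒ [5,9,6,13,12,15,8,7,14,18]
6<12: swap(2,2), lo=3 mid=3 ⇒ [5,9,6,13,12,15,8,7,14,18]
13>12: swap(3,7), hi=6 ⇒ [5,9,6,7,12,15,8,13,14,18]
7<12: swap(3,3), lo=4 mid=4 ⇒ [5,9,6,7,12,15,8,13,14,18]
12=12: mid=5
15>12: swap(5,6), hi=5 ⇒ [5,9,6,7,12,8,15,13,14,18]
8<12: swap(4,5), lo=5 mid=6 ⇒ [5,9,6,7,8,12,15,13,14,18]
done. lo=5 hi=5; data=[5,9,6,7,8,12,15,13,14,18]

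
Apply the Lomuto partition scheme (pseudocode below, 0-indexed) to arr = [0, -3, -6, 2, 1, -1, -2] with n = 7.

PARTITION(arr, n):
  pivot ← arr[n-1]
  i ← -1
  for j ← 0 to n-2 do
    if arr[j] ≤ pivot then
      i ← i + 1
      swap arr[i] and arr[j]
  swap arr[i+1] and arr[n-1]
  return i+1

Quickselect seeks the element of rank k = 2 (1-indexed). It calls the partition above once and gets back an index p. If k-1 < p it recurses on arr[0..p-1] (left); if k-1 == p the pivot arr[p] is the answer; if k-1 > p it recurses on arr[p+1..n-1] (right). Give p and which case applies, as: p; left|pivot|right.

pivot=-2, i=-1
j=0: 0>-2, skip
j=1: -3≤-2, i=0, swap(0,1) ⇒ [-3, 0, -6, 2, 1, -1, -2]
j=2: -6≤-2, i=1, swap(1,2) ⇒ [-3, -6, 0, 2, 1, -1, -2]
j=3: 2>-2, skip
j=4: 1>-2, skip
j=5: -1>-2, skip
swap(2,6) ⇒ [-3, -6, -2, 2, 1, -1, 0]; return 2
p = 2; k-1 = 1 < 2 ⇒ left

2; left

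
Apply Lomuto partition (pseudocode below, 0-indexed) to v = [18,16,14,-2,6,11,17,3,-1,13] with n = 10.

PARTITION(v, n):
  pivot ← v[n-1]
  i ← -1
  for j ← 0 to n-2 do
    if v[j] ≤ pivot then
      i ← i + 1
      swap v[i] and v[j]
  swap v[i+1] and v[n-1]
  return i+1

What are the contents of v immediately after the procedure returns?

[-2,6,11,3,-1,13,17,18,16,14]

pivot = v[9] = 13; i = -1
j=0: v[0]=18 > 13 → no swap
j=1: v[1]=16 > 13 → no swap
j=2: v[2]=14 > 13 → no swap
j=3: v[3]=-2 ≤ 13 → i=0, swap v[0],v[3] → [-2,16,14,18,6,11,17,3,-1,13]
j=4: v[4]=6 ≤ 13 → i=1, swap v[1],v[4] → [-2,6,14,18,16,11,17,3,-1,13]
j=5: v[5]=11 ≤ 13 → i=2, swap v[2],v[5] → [-2,6,11,18,16,14,17,3,-1,13]
j=6: v[6]=17 > 13 → no swap
j=7: v[7]=3 ≤ 13 → i=3, swap v[3],v[7] → [-2,6,11,3,16,14,17,18,-1,13]
j=8: v[8]=-1 ≤ 13 → i=4, swap v[4],v[8] → [-2,6,11,3,-1,14,17,18,16,13]
final swap v[5],v[9] → [-2,6,11,3,-1,13,17,18,16,14]; return 5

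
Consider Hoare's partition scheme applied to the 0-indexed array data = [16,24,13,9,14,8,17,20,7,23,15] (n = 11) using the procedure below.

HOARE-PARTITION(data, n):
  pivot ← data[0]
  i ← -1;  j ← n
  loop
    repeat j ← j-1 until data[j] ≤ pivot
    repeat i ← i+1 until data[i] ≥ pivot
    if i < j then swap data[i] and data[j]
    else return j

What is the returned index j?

5

pivot=16
j stops at 10 (15), i stops at 0 (16); swap ⇒ [15,24,13,9,14,8,17,20,7,23,16]
j stops at 8 (7), i stops at 1 (24); swap ⇒ [15,7,13,9,14,8,17,20,24,23,16]
j stops at 5, i stops at 6; i≥j ⇒ return 5. data=[15,7,13,9,14,8,17,20,24,23,16]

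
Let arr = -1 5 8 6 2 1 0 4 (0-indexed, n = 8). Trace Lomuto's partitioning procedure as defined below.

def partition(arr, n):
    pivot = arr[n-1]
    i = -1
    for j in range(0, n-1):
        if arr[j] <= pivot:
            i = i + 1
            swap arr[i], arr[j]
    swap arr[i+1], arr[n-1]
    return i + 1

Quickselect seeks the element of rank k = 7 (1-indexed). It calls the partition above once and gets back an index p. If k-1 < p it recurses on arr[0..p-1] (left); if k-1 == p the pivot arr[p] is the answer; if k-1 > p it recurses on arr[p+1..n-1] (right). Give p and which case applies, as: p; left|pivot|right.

4; right

pivot = arr[7] = 4; i = -1
j=0: arr[0]=-1 ≤ 4 → i=0, swap arr[0],arr[0] (no change) → -1 5 8 6 2 1 0 4
j=1: arr[1]=5 > 4 → no swap
j=2: arr[2]=8 > 4 → no swap
j=3: arr[3]=6 > 4 → no swap
j=4: arr[4]=2 ≤ 4 → i=1, swap arr[1],arr[4] → -1 2 8 6 5 1 0 4
j=5: arr[5]=1 ≤ 4 → i=2, swap arr[2],arr[5] → -1 2 1 6 5 8 0 4
j=6: arr[6]=0 ≤ 4 → i=3, swap arr[3],arr[6] → -1 2 1 0 5 8 6 4
final swap arr[4],arr[7] → -1 2 1 0 4 8 6 5; return 4
p = 4; k-1 = 6 > 4 ⇒ right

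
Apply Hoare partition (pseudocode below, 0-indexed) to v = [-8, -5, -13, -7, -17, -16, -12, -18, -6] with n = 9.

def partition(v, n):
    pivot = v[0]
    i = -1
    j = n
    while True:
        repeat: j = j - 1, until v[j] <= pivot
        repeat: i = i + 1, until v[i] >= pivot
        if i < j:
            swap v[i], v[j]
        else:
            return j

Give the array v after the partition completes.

pivot=-8
j stops at 7 (-18), i stops at 0 (-8); swap ⇒ [-18, -5, -13, -7, -17, -16, -12, -8, -6]
j stops at 6 (-12), i stops at 1 (-5); swap ⇒ [-18, -12, -13, -7, -17, -16, -5, -8, -6]
j stops at 5 (-16), i stops at 3 (-7); swap ⇒ [-18, -12, -13, -16, -17, -7, -5, -8, -6]
j stops at 4, i stops at 5; i≥j ⇒ return 4. v=[-18, -12, -13, -16, -17, -7, -5, -8, -6]

[-18, -12, -13, -16, -17, -7, -5, -8, -6]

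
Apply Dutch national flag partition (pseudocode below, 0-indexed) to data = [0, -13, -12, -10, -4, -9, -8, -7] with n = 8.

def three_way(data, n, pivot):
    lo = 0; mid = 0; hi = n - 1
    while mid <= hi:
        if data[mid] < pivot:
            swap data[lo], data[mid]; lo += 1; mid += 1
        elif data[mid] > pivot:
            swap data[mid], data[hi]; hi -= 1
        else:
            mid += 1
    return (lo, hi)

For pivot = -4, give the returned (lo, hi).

lo=0 mid=0 hi=7
0>-4: swap(0,7), hi=6 ⇒ [-7, -13, -12, -10, -4, -9, -8, 0]
-7<-4: swap(0,0), lo=1 mid=1 ⇒ [-7, -13, -12, -10, -4, -9, -8, 0]
-13<-4: swap(1,1), lo=2 mid=2 ⇒ [-7, -13, -12, -10, -4, -9, -8, 0]
-12<-4: swap(2,2), lo=3 mid=3 ⇒ [-7, -13, -12, -10, -4, -9, -8, 0]
-10<-4: swap(3,3), lo=4 mid=4 ⇒ [-7, -13, -12, -10, -4, -9, -8, 0]
-4=-4: mid=5
-9<-4: swap(4,5), lo=5 mid=6 ⇒ [-7, -13, -12, -10, -9, -4, -8, 0]
-8<-4: swap(5,6), lo=6 mid=7 ⇒ [-7, -13, -12, -10, -9, -8, -4, 0]
done. lo=6 hi=6; data=[-7, -13, -12, -10, -9, -8, -4, 0]

(6, 6)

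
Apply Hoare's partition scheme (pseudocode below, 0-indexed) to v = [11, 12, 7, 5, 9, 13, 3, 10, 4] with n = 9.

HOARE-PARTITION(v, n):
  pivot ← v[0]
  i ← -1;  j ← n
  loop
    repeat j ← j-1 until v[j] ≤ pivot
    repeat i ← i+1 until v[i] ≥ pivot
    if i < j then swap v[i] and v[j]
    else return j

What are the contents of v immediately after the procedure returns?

[4, 10, 7, 5, 9, 3, 13, 12, 11]

pivot = v[0] = 11; i = -1, j = 9
j→8 (v[8]=4≤11), i→0 (v[0]=11≥11); i<j, swap → [4, 12, 7, 5, 9, 13, 3, 10, 11]
j→7 (v[7]=10≤11), i→1 (v[1]=12≥11); i<j, swap → [4, 10, 7, 5, 9, 13, 3, 12, 11]
j→6 (v[6]=3≤11), i→5 (v[5]=13≥11); i<j, swap → [4, 10, 7, 5, 9, 3, 13, 12, 11]
j→5, i→6; i≥j, return j=5. v = [4, 10, 7, 5, 9, 3, 13, 12, 11]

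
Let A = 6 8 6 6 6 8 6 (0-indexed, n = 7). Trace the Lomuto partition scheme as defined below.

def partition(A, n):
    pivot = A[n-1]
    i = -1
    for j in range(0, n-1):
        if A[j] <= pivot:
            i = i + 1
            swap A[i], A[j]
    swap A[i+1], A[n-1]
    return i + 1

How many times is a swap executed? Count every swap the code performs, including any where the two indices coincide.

pivot = A[6] = 6; i = -1
j=0: A[0]=6 ≤ 6 → i=0, swap A[0],A[0] (no change) → 6 8 6 6 6 8 6
j=1: A[1]=8 > 6 → no swap
j=2: A[2]=6 ≤ 6 → i=1, swap A[1],A[2] → 6 6 8 6 6 8 6
j=3: A[3]=6 ≤ 6 → i=2, swap A[2],A[3] → 6 6 6 8 6 8 6
j=4: A[4]=6 ≤ 6 → i=3, swap A[3],A[4] → 6 6 6 6 8 8 6
j=5: A[5]=8 > 6 → no swap
final swap A[4],A[6] → 6 6 6 6 6 8 8; return 4

5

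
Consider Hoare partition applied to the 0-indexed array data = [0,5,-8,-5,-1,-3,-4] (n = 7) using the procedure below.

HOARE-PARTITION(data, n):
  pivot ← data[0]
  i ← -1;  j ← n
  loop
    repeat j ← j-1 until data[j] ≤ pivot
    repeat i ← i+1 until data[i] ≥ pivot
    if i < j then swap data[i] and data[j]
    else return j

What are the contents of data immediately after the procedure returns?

pivot=0
j stops at 6 (-4), i stops at 0 (0); swap ⇒ [-4,5,-8,-5,-1,-3,0]
j stops at 5 (-3), i stops at 1 (5); swap ⇒ [-4,-3,-8,-5,-1,5,0]
j stops at 4, i stops at 5; i≥j ⇒ return 4. data=[-4,-3,-8,-5,-1,5,0]

[-4,-3,-8,-5,-1,5,0]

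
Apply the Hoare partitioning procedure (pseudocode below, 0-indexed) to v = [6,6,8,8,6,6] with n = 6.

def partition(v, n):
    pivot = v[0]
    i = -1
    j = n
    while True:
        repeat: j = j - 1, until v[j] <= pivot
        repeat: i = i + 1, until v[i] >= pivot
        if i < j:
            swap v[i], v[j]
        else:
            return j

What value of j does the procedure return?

1

pivot = v[0] = 6; i = -1, j = 6
j→5 (v[5]=6≤6), i→0 (v[0]=6≥6); i<j, swap → [6,6,8,8,6,6]
j→4 (v[4]=6≤6), i→1 (v[1]=6≥6); i<j, swap → [6,6,8,8,6,6]
j→1, i→2; i≥j, return j=1. v = [6,6,8,8,6,6]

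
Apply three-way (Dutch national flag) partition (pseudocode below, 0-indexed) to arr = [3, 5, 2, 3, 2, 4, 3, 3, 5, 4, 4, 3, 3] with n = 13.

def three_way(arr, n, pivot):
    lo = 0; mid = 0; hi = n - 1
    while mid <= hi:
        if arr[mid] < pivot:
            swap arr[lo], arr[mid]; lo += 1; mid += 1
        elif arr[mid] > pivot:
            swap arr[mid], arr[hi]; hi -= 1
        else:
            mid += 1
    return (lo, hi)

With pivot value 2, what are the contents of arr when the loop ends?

lo=0 mid=0 hi=12
3>2: swap(0,12), hi=11 ⇒ [3, 5, 2, 3, 2, 4, 3, 3, 5, 4, 4, 3, 3]
3>2: swap(0,11), hi=10 ⇒ [3, 5, 2, 3, 2, 4, 3, 3, 5, 4, 4, 3, 3]
3>2: swap(0,10), hi=9 ⇒ [4, 5, 2, 3, 2, 4, 3, 3, 5, 4, 3, 3, 3]
4>2: swap(0,9), hi=8 ⇒ [4, 5, 2, 3, 2, 4, 3, 3, 5, 4, 3, 3, 3]
4>2: swap(0,8), hi=7 ⇒ [5, 5, 2, 3, 2, 4, 3, 3, 4, 4, 3, 3, 3]
5>2: swap(0,7), hi=6 ⇒ [3, 5, 2, 3, 2, 4, 3, 5, 4, 4, 3, 3, 3]
3>2: swap(0,6), hi=5 ⇒ [3, 5, 2, 3, 2, 4, 3, 5, 4, 4, 3, 3, 3]
3>2: swap(0,5), hi=4 ⇒ [4, 5, 2, 3, 2, 3, 3, 5, 4, 4, 3, 3, 3]
4>2: swap(0,4), hi=3 ⇒ [2, 5, 2, 3, 4, 3, 3, 5, 4, 4, 3, 3, 3]
2=2: mid=1
5>2: swap(1,3), hi=2 ⇒ [2, 3, 2, 5, 4, 3, 3, 5, 4, 4, 3, 3, 3]
3>2: swap(1,2), hi=1 ⇒ [2, 2, 3, 5, 4, 3, 3, 5, 4, 4, 3, 3, 3]
2=2: mid=2
done. lo=0 hi=1; arr=[2, 2, 3, 5, 4, 3, 3, 5, 4, 4, 3, 3, 3]

[2, 2, 3, 5, 4, 3, 3, 5, 4, 4, 3, 3, 3]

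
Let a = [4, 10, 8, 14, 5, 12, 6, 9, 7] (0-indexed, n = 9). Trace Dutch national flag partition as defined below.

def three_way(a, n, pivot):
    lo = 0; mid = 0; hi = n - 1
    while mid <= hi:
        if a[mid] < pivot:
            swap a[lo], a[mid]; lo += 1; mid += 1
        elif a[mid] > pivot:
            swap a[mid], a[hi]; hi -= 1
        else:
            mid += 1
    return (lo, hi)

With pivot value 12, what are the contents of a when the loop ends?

pivot = 12; lo=0, mid=0, hi=8
a[mid]=4<12: swap a[0],a[0]; lo=1,mid=1 → [4, 10, 8, 14, 5, 12, 6, 9, 7]
a[mid]=10<12: swap a[1],a[1]; lo=2,mid=2 → [4, 10, 8, 14, 5, 12, 6, 9, 7]
a[mid]=8<12: swap a[2],a[2]; lo=3,mid=3 → [4, 10, 8, 14, 5, 12, 6, 9, 7]
a[mid]=14>12: swap a[3],a[8]; hi=7 → [4, 10, 8, 7, 5, 12, 6, 9, 14]
a[mid]=7<12: swap a[3],a[3]; lo=4,mid=4 → [4, 10, 8, 7, 5, 12, 6, 9, 14]
a[mid]=5<12: swap a[4],a[4]; lo=5,mid=5 → [4, 10, 8, 7, 5, 12, 6, 9, 14]
a[mid]=12=12: mid=6
a[mid]=6<12: swap a[5],a[6]; lo=6,mid=7 → [4, 10, 8, 7, 5, 6, 12, 9, 14]
a[mid]=9<12: swap a[6],a[7]; lo=7,mid=8 → [4, 10, 8, 7, 5, 6, 9, 12, 14]
end: lo=7, hi=7; a = [4, 10, 8, 7, 5, 6, 9, 12, 14]

[4, 10, 8, 7, 5, 6, 9, 12, 14]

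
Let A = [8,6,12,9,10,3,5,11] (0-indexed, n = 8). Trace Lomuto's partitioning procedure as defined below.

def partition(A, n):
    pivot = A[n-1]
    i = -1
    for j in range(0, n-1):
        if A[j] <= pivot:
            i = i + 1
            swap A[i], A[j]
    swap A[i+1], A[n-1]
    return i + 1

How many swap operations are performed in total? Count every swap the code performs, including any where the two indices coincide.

pivot = A[7] = 11; i = -1
j=0: A[0]=8 ≤ 11 → i=0, swap A[0],A[0] (no change) → [8,6,12,9,10,3,5,11]
j=1: A[1]=6 ≤ 11 → i=1, swap A[1],A[1] (no change) → [8,6,12,9,10,3,5,11]
j=2: A[2]=12 > 11 → no swap
j=3: A[3]=9 ≤ 11 → i=2, swap A[2],A[3] → [8,6,9,12,10,3,5,11]
j=4: A[4]=10 ≤ 11 → i=3, swap A[3],A[4] → [8,6,9,10,12,3,5,11]
j=5: A[5]=3 ≤ 11 → i=4, swap A[4],A[5] → [8,6,9,10,3,12,5,11]
j=6: A[6]=5 ≤ 11 → i=5, swap A[5],A[6] → [8,6,9,10,3,5,12,11]
final swap A[6],A[7] → [8,6,9,10,3,5,11,12]; return 6

7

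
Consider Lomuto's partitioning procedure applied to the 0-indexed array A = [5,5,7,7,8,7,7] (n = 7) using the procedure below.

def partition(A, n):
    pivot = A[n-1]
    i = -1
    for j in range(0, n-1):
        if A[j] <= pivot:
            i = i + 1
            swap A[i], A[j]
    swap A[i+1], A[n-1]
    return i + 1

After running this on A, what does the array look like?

pivot = A[6] = 7; i = -1
j=0: A[0]=5 ≤ 7 → i=0, swap A[0],A[0] (no change) → [5,5,7,7,8,7,7]
j=1: A[1]=5 ≤ 7 → i=1, swap A[1],A[1] (no change) → [5,5,7,7,8,7,7]
j=2: A[2]=7 ≤ 7 → i=2, swap A[2],A[2] (no change) → [5,5,7,7,8,7,7]
j=3: A[3]=7 ≤ 7 → i=3, swap A[3],A[3] (no change) → [5,5,7,7,8,7,7]
j=4: A[4]=8 > 7 → no swap
j=5: A[5]=7 ≤ 7 → i=4, swap A[4],A[5] → [5,5,7,7,7,8,7]
final swap A[5],A[6] → [5,5,7,7,7,7,8]; return 5

[5,5,7,7,7,7,8]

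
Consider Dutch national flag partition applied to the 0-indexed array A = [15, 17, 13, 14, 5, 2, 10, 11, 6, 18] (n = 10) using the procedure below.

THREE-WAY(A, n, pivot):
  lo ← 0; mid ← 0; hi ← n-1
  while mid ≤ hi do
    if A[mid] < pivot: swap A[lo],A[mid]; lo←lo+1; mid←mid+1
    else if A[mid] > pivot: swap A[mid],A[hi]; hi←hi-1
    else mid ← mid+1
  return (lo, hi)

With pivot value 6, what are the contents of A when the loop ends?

[2, 5, 6, 14, 13, 10, 11, 17, 18, 15]

lo=0 mid=0 hi=9
15>6: swap(0,9), hi=8 ⇒ [18, 17, 13, 14, 5, 2, 10, 11, 6, 15]
18>6: swap(0,8), hi=7 ⇒ [6, 17, 13, 14, 5, 2, 10, 11, 18, 15]
6=6: mid=1
17>6: swap(1,7), hi=6 ⇒ [6, 11, 13, 14, 5, 2, 10, 17, 18, 15]
11>6: swap(1,6), hi=5 ⇒ [6, 10, 13, 14, 5, 2, 11, 17, 18, 15]
10>6: swap(1,5), hi=4 ⇒ [6, 2, 13, 14, 5, 10, 11, 17, 18, 15]
2<6: swap(0,1), lo=1 mid=2 ⇒ [2, 6, 13, 14, 5, 10, 11, 17, 18, 15]
13>6: swap(2,4), hi=3 ⇒ [2, 6, 5, 14, 13, 10, 11, 17, 18, 15]
5<6: swap(1,2), lo=2 mid=3 ⇒ [2, 5, 6, 14, 13, 10, 11, 17, 18, 15]
14>6: swap(3,3), hi=2 ⇒ [2, 5, 6, 14, 13, 10, 11, 17, 18, 15]
done. lo=2 hi=2; A=[2, 5, 6, 14, 13, 10, 11, 17, 18, 15]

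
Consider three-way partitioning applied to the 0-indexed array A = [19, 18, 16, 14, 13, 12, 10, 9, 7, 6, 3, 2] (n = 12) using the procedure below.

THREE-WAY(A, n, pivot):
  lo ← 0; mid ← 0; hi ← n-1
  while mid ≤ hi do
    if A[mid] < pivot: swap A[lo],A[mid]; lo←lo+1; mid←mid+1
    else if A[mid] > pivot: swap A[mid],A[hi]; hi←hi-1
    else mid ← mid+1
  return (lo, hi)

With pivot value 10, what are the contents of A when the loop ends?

pivot = 10; lo=0, mid=0, hi=11
A[mid]=19>10: swap A[0],A[11]; hi=10 → [2, 18, 16, 14, 13, 12, 10, 9, 7, 6, 3, 19]
A[mid]=2<10: swap A[0],A[0]; lo=1,mid=1 → [2, 18, 16, 14, 13, 12, 10, 9, 7, 6, 3, 19]
A[mid]=18>10: swap A[1],A[10]; hi=9 → [2, 3, 16, 14, 13, 12, 10, 9, 7, 6, 18, 19]
A[mid]=3<10: swap A[1],A[1]; lo=2,mid=2 → [2, 3, 16, 14, 13, 12, 10, 9, 7, 6, 18, 19]
A[mid]=16>10: swap A[2],A[9]; hi=8 → [2, 3, 6, 14, 13, 12, 10, 9, 7, 16, 18, 19]
A[mid]=6<10: swap A[2],A[2]; lo=3,mid=3 → [2, 3, 6, 14, 13, 12, 10, 9, 7, 16, 18, 19]
A[mid]=14>10: swap A[3],A[8]; hi=7 → [2, 3, 6, 7, 13, 12, 10, 9, 14, 16, 18, 19]
A[mid]=7<10: swap A[3],A[3]; lo=4,mid=4 → [2, 3, 6, 7, 13, 12, 10, 9, 14, 16, 18, 19]
A[mid]=13>10: swap A[4],A[7]; hi=6 → [2, 3, 6, 7, 9, 12, 10, 13, 14, 16, 18, 19]
A[mid]=9<10: swap A[4],A[4]; lo=5,mid=5 → [2, 3, 6, 7, 9, 12, 10, 13, 14, 16, 18, 19]
A[mid]=12>10: swap A[5],A[6]; hi=5 → [2, 3, 6, 7, 9, 10, 12, 13, 14, 16, 18, 19]
A[mid]=10=10: mid=6
end: lo=5, hi=5; A = [2, 3, 6, 7, 9, 10, 12, 13, 14, 16, 18, 19]

[2, 3, 6, 7, 9, 10, 12, 13, 14, 16, 18, 19]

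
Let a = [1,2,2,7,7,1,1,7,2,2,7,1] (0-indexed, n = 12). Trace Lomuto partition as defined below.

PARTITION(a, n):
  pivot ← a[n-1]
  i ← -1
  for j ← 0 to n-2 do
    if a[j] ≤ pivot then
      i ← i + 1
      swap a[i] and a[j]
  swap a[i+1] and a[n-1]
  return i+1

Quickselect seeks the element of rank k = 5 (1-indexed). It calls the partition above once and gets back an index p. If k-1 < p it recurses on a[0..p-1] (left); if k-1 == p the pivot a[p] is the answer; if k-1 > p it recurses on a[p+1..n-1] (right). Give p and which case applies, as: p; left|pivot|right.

pivot=1, i=-1
j=0: 1≤1, i=0, swap(0,0) ⇒ [1,2,2,7,7,1,1,7,2,2,7,1]
j=1: 2>1, skip
j=2: 2>1, skip
j=3: 7>1, skip
j=4: 7>1, skip
j=5: 1≤1, i=1, swap(1,5) ⇒ [1,1,2,7,7,2,1,7,2,2,7,1]
j=6: 1≤1, i=2, swap(2,6) ⇒ [1,1,1,7,7,2,2,7,2,2,7,1]
j=7: 7>1, skip
j=8: 2>1, skip
j=9: 2>1, skip
j=10: 7>1, skip
swap(3,11) ⇒ [1,1,1,1,7,2,2,7,2,2,7,7]; return 3
p = 3; k-1 = 4 > 3 ⇒ right

3; right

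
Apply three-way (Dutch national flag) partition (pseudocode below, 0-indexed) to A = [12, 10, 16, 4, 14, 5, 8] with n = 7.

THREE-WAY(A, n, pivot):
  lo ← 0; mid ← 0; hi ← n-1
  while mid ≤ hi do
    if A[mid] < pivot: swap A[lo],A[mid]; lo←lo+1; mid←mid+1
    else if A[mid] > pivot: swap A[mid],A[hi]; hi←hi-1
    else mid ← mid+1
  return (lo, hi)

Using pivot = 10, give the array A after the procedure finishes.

[8, 5, 4, 10, 14, 16, 12]

pivot = 10; lo=0, mid=0, hi=6
A[mid]=12>10: swap A[0],A[6]; hi=5 → [8, 10, 16, 4, 14, 5, 12]
A[mid]=8<10: swap A[0],A[0]; lo=1,mid=1 → [8, 10, 16, 4, 14, 5, 12]
A[mid]=10=10: mid=2
A[mid]=16>10: swap A[2],A[5]; hi=4 → [8, 10, 5, 4, 14, 16, 12]
A[mid]=5<10: swap A[1],A[2]; lo=2,mid=3 → [8, 5, 10, 4, 14, 16, 12]
A[mid]=4<10: swap A[2],A[3]; lo=3,mid=4 → [8, 5, 4, 10, 14, 16, 12]
A[mid]=14>10: swap A[4],A[4]; hi=3 → [8, 5, 4, 10, 14, 16, 12]
end: lo=3, hi=3; A = [8, 5, 4, 10, 14, 16, 12]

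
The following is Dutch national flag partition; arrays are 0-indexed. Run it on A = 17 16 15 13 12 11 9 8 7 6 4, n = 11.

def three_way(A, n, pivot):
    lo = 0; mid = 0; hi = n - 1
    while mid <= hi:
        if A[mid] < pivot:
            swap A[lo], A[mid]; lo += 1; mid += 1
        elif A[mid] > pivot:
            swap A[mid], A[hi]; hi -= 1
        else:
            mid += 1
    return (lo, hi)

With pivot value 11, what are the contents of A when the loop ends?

4 6 7 8 9 11 12 13 15 16 17

pivot = 11; lo=0, mid=0, hi=10
A[mid]=17>11: swap A[0],A[10]; hi=9 → 4 16 15 13 12 11 9 8 7 6 17
A[mid]=4<11: swap A[0],A[0]; lo=1,mid=1 → 4 16 15 13 12 11 9 8 7 6 17
A[mid]=16>11: swap A[1],A[9]; hi=8 → 4 6 15 13 12 11 9 8 7 16 17
A[mid]=6<11: swap A[1],A[1]; lo=2,mid=2 → 4 6 15 13 12 11 9 8 7 16 17
A[mid]=15>11: swap A[2],A[8]; hi=7 → 4 6 7 13 12 11 9 8 15 16 17
A[mid]=7<11: swap A[2],A[2]; lo=3,mid=3 → 4 6 7 13 12 11 9 8 15 16 17
A[mid]=13>11: swap A[3],A[7]; hi=6 → 4 6 7 8 12 11 9 13 15 16 17
A[mid]=8<11: swap A[3],A[3]; lo=4,mid=4 → 4 6 7 8 12 11 9 13 15 16 17
A[mid]=12>11: swap A[4],A[6]; hi=5 → 4 6 7 8 9 11 12 13 15 16 17
A[mid]=9<11: swap A[4],A[4]; lo=5,mid=5 → 4 6 7 8 9 11 12 13 15 16 17
A[mid]=11=11: mid=6
end: lo=5, hi=5; A = 4 6 7 8 9 11 12 13 15 16 17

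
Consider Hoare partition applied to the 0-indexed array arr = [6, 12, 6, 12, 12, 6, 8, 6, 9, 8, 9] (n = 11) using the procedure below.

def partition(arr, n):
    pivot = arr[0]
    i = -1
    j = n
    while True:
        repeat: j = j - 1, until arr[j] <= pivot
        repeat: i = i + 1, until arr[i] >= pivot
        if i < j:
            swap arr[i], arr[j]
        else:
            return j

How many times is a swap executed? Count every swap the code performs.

pivot = arr[0] = 6; i = -1, j = 11
j→7 (arr[7]=6≤6), i→0 (arr[0]=6≥6); i<j, swap → [6, 12, 6, 12, 12, 6, 8, 6, 9, 8, 9]
j→5 (arr[5]=6≤6), i→1 (arr[1]=12≥6); i<j, swap → [6, 6, 6, 12, 12, 12, 8, 6, 9, 8, 9]
j→2, i→2; i≥j, return j=2. arr = [6, 6, 6, 12, 12, 12, 8, 6, 9, 8, 9]

2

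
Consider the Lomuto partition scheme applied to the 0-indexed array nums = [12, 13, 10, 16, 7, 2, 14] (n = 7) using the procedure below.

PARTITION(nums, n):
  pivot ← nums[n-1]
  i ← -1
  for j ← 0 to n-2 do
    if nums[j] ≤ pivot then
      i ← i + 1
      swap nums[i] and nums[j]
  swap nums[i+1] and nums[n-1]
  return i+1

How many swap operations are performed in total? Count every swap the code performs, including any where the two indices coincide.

6

pivot=14, i=-1
j=0: 12≤14, i=0, swap(0,0) ⇒ [12, 13, 10, 16, 7, 2, 14]
j=1: 13≤14, i=1, swap(1,1) ⇒ [12, 13, 10, 16, 7, 2, 14]
j=2: 10≤14, i=2, swap(2,2) ⇒ [12, 13, 10, 16, 7, 2, 14]
j=3: 16>14, skip
j=4: 7≤14, i=3, swap(3,4) ⇒ [12, 13, 10, 7, 16, 2, 14]
j=5: 2≤14, i=4, swap(4,5) ⇒ [12, 13, 10, 7, 2, 16, 14]
swap(5,6) ⇒ [12, 13, 10, 7, 2, 14, 16]; return 5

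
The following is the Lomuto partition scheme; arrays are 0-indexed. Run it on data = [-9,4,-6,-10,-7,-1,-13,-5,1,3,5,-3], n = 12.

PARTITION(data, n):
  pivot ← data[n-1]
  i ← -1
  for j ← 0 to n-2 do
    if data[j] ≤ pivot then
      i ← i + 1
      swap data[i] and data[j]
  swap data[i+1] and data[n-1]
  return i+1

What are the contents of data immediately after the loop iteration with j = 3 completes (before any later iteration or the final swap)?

[-9,-6,-10,4,-7,-1,-13,-5,1,3,5,-3]

pivot=-3, i=-1
j=0: -9≤-3, i=0, swap(0,0) ⇒ [-9,4,-6,-10,-7,-1,-13,-5,1,3,5,-3]
j=1: 4>-3, skip
j=2: -6≤-3, i=1, swap(1,2) ⇒ [-9,-6,4,-10,-7,-1,-13,-5,1,3,5,-3]
j=3: -10≤-3, i=2, swap(2,3) ⇒ [-9,-6,-10,4,-7,-1,-13,-5,1,3,5,-3]
(after j=3) data = [-9,-6,-10,4,-7,-1,-13,-5,1,3,5,-3]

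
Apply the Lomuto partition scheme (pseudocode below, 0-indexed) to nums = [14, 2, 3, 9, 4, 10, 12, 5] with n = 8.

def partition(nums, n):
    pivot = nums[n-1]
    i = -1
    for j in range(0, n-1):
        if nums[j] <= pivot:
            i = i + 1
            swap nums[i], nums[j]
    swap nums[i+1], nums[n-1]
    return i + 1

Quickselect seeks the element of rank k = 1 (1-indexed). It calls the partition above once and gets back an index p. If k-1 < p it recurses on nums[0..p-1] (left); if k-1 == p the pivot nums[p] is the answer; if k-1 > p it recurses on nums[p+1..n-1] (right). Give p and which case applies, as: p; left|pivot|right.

pivot = nums[7] = 5; i = -1
j=0: nums[0]=14 > 5 → no swap
j=1: nums[1]=2 ≤ 5 → i=0, swap nums[0],nums[1] → [2, 14, 3, 9, 4, 10, 12, 5]
j=2: nums[2]=3 ≤ 5 → i=1, swap nums[1],nums[2] → [2, 3, 14, 9, 4, 10, 12, 5]
j=3: nums[3]=9 > 5 → no swap
j=4: nums[4]=4 ≤ 5 → i=2, swap nums[2],nums[4] → [2, 3, 4, 9, 14, 10, 12, 5]
j=5: nums[5]=10 > 5 → no swap
j=6: nums[6]=12 > 5 → no swap
final swap nums[3],nums[7] → [2, 3, 4, 5, 14, 10, 12, 9]; return 3
p = 3; k-1 = 0 < 3 ⇒ left

3; left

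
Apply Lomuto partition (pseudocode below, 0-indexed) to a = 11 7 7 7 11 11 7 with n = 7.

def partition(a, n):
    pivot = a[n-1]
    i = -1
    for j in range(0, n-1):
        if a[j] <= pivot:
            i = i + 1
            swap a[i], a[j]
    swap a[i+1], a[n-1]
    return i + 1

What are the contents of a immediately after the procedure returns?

pivot=7, i=-1
j=0: 11>7, skip
j=1: 7≤7, i=0, swap(0,1) ⇒ 7 11 7 7 11 11 7
j=2: 7≤7, i=1, swap(1,2) ⇒ 7 7 11 7 11 11 7
j=3: 7≤7, i=2, swap(2,3) ⇒ 7 7 7 11 11 11 7
j=4: 11>7, skip
j=5: 11>7, skip
swap(3,6) ⇒ 7 7 7 7 11 11 11; return 3

7 7 7 7 11 11 11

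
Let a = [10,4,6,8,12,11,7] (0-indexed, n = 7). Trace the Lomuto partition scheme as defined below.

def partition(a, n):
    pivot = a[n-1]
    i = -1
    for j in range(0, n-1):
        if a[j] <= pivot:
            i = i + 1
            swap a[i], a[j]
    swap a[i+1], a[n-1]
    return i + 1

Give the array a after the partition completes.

[4,6,7,8,12,11,10]

pivot = a[6] = 7; i = -1
j=0: a[0]=10 > 7 → no swap
j=1: a[1]=4 ≤ 7 → i=0, swap a[0],a[1] → [4,10,6,8,12,11,7]
j=2: a[2]=6 ≤ 7 → i=1, swap a[1],a[2] → [4,6,10,8,12,11,7]
j=3: a[3]=8 > 7 → no swap
j=4: a[4]=12 > 7 → no swap
j=5: a[5]=11 > 7 → no swap
final swap a[2],a[6] → [4,6,7,8,12,11,10]; return 2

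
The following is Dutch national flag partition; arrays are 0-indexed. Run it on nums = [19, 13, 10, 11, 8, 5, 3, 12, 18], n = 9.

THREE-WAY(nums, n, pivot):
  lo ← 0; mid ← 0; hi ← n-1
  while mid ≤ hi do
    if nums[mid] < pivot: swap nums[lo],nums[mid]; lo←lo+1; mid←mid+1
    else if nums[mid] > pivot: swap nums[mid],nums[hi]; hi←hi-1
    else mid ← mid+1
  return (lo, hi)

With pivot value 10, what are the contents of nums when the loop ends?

[3, 5, 8, 10, 11, 13, 12, 18, 19]

lo=0 mid=0 hi=8
19>10: swap(0,8), hi=7 ⇒ [18, 13, 10, 11, 8, 5, 3, 12, 19]
18>10: swap(0,7), hi=6 ⇒ [12, 13, 10, 11, 8, 5, 3, 18, 19]
12>10: swap(0,6), hi=5 ⇒ [3, 13, 10, 11, 8, 5, 12, 18, 19]
3<10: swap(0,0), lo=1 mid=1 ⇒ [3, 13, 10, 11, 8, 5, 12, 18, 19]
13>10: swap(1,5), hi=4 ⇒ [3, 5, 10, 11, 8, 13, 12, 18, 19]
5<10: swap(1,1), lo=2 mid=2 ⇒ [3, 5, 10, 11, 8, 13, 12, 18, 19]
10=10: mid=3
11>10: swap(3,4), hi=3 ⇒ [3, 5, 10, 8, 11, 13, 12, 18, 19]
8<10: swap(2,3), lo=3 mid=4 ⇒ [3, 5, 8, 10, 11, 13, 12, 18, 19]
done. lo=3 hi=3; nums=[3, 5, 8, 10, 11, 13, 12, 18, 19]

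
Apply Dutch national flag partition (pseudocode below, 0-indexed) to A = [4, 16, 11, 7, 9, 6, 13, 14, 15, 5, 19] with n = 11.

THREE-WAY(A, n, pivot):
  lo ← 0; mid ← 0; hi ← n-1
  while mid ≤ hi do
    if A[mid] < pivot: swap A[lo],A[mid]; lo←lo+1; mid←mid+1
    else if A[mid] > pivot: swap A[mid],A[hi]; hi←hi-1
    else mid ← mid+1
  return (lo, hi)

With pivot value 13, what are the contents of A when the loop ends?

[4, 5, 11, 7, 9, 6, 13, 15, 14, 19, 16]

pivot = 13; lo=0, mid=0, hi=10
A[mid]=4<13: swap A[0],A[0]; lo=1,mid=1 → [4, 16, 11, 7, 9, 6, 13, 14, 15, 5, 19]
A[mid]=16>13: swap A[1],A[10]; hi=9 → [4, 19, 11, 7, 9, 6, 13, 14, 15, 5, 16]
A[mid]=19>13: swap A[1],A[9]; hi=8 → [4, 5, 11, 7, 9, 6, 13, 14, 15, 19, 16]
A[mid]=5<13: swap A[1],A[1]; lo=2,mid=2 → [4, 5, 11, 7, 9, 6, 13, 14, 15, 19, 16]
A[mid]=11<13: swap A[2],A[2]; lo=3,mid=3 → [4, 5, 11, 7, 9, 6, 13, 14, 15, 19, 16]
A[mid]=7<13: swap A[3],A[3]; lo=4,mid=4 → [4, 5, 11, 7, 9, 6, 13, 14, 15, 19, 16]
A[mid]=9<13: swap A[4],A[4]; lo=5,mid=5 → [4, 5, 11, 7, 9, 6, 13, 14, 15, 19, 16]
A[mid]=6<13: swap A[5],A[5]; lo=6,mid=6 → [4, 5, 11, 7, 9, 6, 13, 14, 15, 19, 16]
A[mid]=13=13: mid=7
A[mid]=14>13: swap A[7],A[8]; hi=7 → [4, 5, 11, 7, 9, 6, 13, 15, 14, 19, 16]
A[mid]=15>13: swap A[7],A[7]; hi=6 → [4, 5, 11, 7, 9, 6, 13, 15, 14, 19, 16]
end: lo=6, hi=6; A = [4, 5, 11, 7, 9, 6, 13, 15, 14, 19, 16]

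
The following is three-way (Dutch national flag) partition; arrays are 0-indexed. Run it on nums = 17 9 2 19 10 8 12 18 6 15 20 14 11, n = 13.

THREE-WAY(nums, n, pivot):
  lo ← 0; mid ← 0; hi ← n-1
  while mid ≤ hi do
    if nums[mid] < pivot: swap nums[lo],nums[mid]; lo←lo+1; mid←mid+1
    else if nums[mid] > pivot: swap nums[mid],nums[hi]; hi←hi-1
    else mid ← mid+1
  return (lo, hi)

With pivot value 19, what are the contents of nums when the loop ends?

17 9 2 10 8 12 18 6 15 11 14 19 20

pivot = 19; lo=0, mid=0, hi=12
nums[mid]=17<19: swap nums[0],nums[0]; lo=1,mid=1 → 17 9 2 19 10 8 12 18 6 15 20 14 11
nums[mid]=9<19: swap nums[1],nums[1]; lo=2,mid=2 → 17 9 2 19 10 8 12 18 6 15 20 14 11
nums[mid]=2<19: swap nums[2],nums[2]; lo=3,mid=3 → 17 9 2 19 10 8 12 18 6 15 20 14 11
nums[mid]=19=19: mid=4
nums[mid]=10<19: swap nums[3],nums[4]; lo=4,mid=5 → 17 9 2 10 19 8 12 18 6 15 20 14 11
nums[mid]=8<19: swap nums[4],nums[5]; lo=5,mid=6 → 17 9 2 10 8 19 12 18 6 15 20 14 11
nums[mid]=12<19: swap nums[5],nums[6]; lo=6,mid=7 → 17 9 2 10 8 12 19 18 6 15 20 14 11
nums[mid]=18<19: swap nums[6],nums[7]; lo=7,mid=8 → 17 9 2 10 8 12 18 19 6 15 20 14 11
nums[mid]=6<19: swap nums[7],nums[8]; lo=8,mid=9 → 17 9 2 10 8 12 18 6 19 15 20 14 11
nums[mid]=15<19: swap nums[8],nums[9]; lo=9,mid=10 → 17 9 2 10 8 12 18 6 15 19 20 14 11
nums[mid]=20>19: swap nums[10],nums[12]; hi=11 → 17 9 2 10 8 12 18 6 15 19 11 14 20
nums[mid]=11<19: swap nums[9],nums[10]; lo=10,mid=11 → 17 9 2 10 8 12 18 6 15 11 19 14 20
nums[mid]=14<19: swap nums[10],nums[11]; lo=11,mid=12 → 17 9 2 10 8 12 18 6 15 11 14 19 20
end: lo=11, hi=11; nums = 17 9 2 10 8 12 18 6 15 11 14 19 20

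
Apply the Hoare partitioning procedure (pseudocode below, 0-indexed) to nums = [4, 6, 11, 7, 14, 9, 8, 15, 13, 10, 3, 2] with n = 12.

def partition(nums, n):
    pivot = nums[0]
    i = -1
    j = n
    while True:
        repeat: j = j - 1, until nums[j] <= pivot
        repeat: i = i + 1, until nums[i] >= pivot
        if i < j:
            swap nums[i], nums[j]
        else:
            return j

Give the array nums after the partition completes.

pivot=4
j stops at 11 (2), i stops at 0 (4); swap ⇒ [2, 6, 11, 7, 14, 9, 8, 15, 13, 10, 3, 4]
j stops at 10 (3), i stops at 1 (6); swap ⇒ [2, 3, 11, 7, 14, 9, 8, 15, 13, 10, 6, 4]
j stops at 1, i stops at 2; i≥j ⇒ return 1. nums=[2, 3, 11, 7, 14, 9, 8, 15, 13, 10, 6, 4]

[2, 3, 11, 7, 14, 9, 8, 15, 13, 10, 6, 4]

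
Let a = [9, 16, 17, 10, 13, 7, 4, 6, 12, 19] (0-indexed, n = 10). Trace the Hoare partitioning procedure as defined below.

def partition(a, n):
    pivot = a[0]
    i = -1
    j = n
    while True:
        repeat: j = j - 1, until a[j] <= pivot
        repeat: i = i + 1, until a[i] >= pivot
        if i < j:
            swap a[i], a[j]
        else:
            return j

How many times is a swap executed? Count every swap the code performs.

pivot = a[0] = 9; i = -1, j = 10
j→7 (a[7]=6≤9), i→0 (a[0]=9≥9); i<j, swap → [6, 16, 17, 10, 13, 7, 4, 9, 12, 19]
j→6 (a[6]=4≤9), i→1 (a[1]=16≥9); i<j, swap → [6, 4, 17, 10, 13, 7, 16, 9, 12, 19]
j→5 (a[5]=7≤9), i→2 (a[2]=17≥9); i<j, swap → [6, 4, 7, 10, 13, 17, 16, 9, 12, 19]
j→2, i→3; i≥j, return j=2. a = [6, 4, 7, 10, 13, 17, 16, 9, 12, 19]

3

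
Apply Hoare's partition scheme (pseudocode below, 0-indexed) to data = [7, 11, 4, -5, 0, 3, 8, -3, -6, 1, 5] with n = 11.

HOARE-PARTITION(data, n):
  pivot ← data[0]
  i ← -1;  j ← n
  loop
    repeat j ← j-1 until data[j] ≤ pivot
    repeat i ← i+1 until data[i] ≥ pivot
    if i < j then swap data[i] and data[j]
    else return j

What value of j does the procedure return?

7

pivot = data[0] = 7; i = -1, j = 11
j→10 (data[10]=5≤7), i→0 (data[0]=7≥7); i<j, swap → [5, 11, 4, -5, 0, 3, 8, -3, -6, 1, 7]
j→9 (data[9]=1≤7), i→1 (data[1]=11≥7); i<j, swap → [5, 1, 4, -5, 0, 3, 8, -3, -6, 11, 7]
j→8 (data[8]=-6≤7), i→6 (data[6]=8≥7); i<j, swap → [5, 1, 4, -5, 0, 3, -6, -3, 8, 11, 7]
j→7, i→8; i≥j, return j=7. data = [5, 1, 4, -5, 0, 3, -6, -3, 8, 11, 7]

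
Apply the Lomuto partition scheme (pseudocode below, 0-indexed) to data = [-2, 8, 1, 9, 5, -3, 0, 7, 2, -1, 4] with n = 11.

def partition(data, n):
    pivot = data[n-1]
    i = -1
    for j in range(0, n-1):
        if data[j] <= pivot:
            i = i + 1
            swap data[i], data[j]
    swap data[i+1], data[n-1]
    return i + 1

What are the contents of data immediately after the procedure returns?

pivot=4, i=-1
j=0: -2≤4, i=0, swap(0,0) ⇒ [-2, 8, 1, 9, 5, -3, 0, 7, 2, -1, 4]
j=1: 8>4, skip
j=2: 1≤4, i=1, swap(1,2) ⇒ [-2, 1, 8, 9, 5, -3, 0, 7, 2, -1, 4]
j=3: 9>4, skip
j=4: 5>4, skip
j=5: -3≤4, i=2, swap(2,5) ⇒ [-2, 1, -3, 9, 5, 8, 0, 7, 2, -1, 4]
j=6: 0≤4, i=3, swap(3,6) ⇒ [-2, 1, -3, 0, 5, 8, 9, 7, 2, -1, 4]
j=7: 7>4, skip
j=8: 2≤4, i=4, swap(4,8) ⇒ [-2, 1, -3, 0, 2, 8, 9, 7, 5, -1, 4]
j=9: -1≤4, i=5, swap(5,9) ⇒ [-2, 1, -3, 0, 2, -1, 9, 7, 5, 8, 4]
swap(6,10) ⇒ [-2, 1, -3, 0, 2, -1, 4, 7, 5, 8, 9]; return 6

[-2, 1, -3, 0, 2, -1, 4, 7, 5, 8, 9]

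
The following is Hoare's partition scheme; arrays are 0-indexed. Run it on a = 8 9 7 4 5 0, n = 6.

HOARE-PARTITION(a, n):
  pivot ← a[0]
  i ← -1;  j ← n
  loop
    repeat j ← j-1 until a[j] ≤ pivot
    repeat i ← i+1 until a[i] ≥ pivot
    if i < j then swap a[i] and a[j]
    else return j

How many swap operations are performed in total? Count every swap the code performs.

2

pivot=8
j stops at 5 (0), i stops at 0 (8); swap ⇒ 0 9 7 4 5 8
j stops at 4 (5), i stops at 1 (9); swap ⇒ 0 5 7 4 9 8
j stops at 3, i stops at 4; i≥j ⇒ return 3. a=0 5 7 4 9 8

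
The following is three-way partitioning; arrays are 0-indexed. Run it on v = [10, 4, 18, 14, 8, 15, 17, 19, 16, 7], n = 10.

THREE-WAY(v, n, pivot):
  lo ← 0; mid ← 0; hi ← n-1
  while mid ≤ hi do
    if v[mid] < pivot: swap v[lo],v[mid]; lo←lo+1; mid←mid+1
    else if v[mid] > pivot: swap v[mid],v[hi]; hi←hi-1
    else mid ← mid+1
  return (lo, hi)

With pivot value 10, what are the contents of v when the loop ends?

pivot = 10; lo=0, mid=0, hi=9
v[mid]=10=10: mid=1
v[mid]=4<10: swap v[0],v[1]; lo=1,mid=2 → [4, 10, 18, 14, 8, 15, 17, 19, 16, 7]
v[mid]=18>10: swap v[2],v[9]; hi=8 → [4, 10, 7, 14, 8, 15, 17, 19, 16, 18]
v[mid]=7<10: swap v[1],v[2]; lo=2,mid=3 → [4, 7, 10, 14, 8, 15, 17, 19, 16, 18]
v[mid]=14>10: swap v[3],v[8]; hi=7 → [4, 7, 10, 16, 8, 15, 17, 19, 14, 18]
v[mid]=16>10: swap v[3],v[7]; hi=6 → [4, 7, 10, 19, 8, 15, 17, 16, 14, 18]
v[mid]=19>10: swap v[3],v[6]; hi=5 → [4, 7, 10, 17, 8, 15, 19, 16, 14, 18]
v[mid]=17>10: swap v[3],v[5]; hi=4 → [4, 7, 10, 15, 8, 17, 19, 16, 14, 18]
v[mid]=15>10: swap v[3],v[4]; hi=3 → [4, 7, 10, 8, 15, 17, 19, 16, 14, 18]
v[mid]=8<10: swap v[2],v[3]; lo=3,mid=4 → [4, 7, 8, 10, 15, 17, 19, 16, 14, 18]
end: lo=3, hi=3; v = [4, 7, 8, 10, 15, 17, 19, 16, 14, 18]

[4, 7, 8, 10, 15, 17, 19, 16, 14, 18]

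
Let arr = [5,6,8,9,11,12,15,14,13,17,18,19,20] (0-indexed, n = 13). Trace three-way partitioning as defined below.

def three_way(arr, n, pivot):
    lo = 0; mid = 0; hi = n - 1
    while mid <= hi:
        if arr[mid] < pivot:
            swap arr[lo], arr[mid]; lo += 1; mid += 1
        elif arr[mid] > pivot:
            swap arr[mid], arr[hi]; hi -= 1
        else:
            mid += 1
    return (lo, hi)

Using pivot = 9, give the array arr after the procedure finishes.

[5,6,8,9,12,15,14,13,17,18,19,20,11]

pivot = 9; lo=0, mid=0, hi=12
arr[mid]=5<9: swap arr[0],arr[0]; lo=1,mid=1 → [5,6,8,9,11,12,15,14,13,17,18,19,20]
arr[mid]=6<9: swap arr[1],arr[1]; lo=2,mid=2 → [5,6,8,9,11,12,15,14,13,17,18,19,20]
arr[mid]=8<9: swap arr[2],arr[2]; lo=3,mid=3 → [5,6,8,9,11,12,15,14,13,17,18,19,20]
arr[mid]=9=9: mid=4
arr[mid]=11>9: swap arr[4],arr[12]; hi=11 → [5,6,8,9,20,12,15,14,13,17,18,19,11]
arr[mid]=20>9: swap arr[4],arr[11]; hi=10 → [5,6,8,9,19,12,15,14,13,17,18,20,11]
arr[mid]=19>9: swap arr[4],arr[10]; hi=9 → [5,6,8,9,18,12,15,14,13,17,19,20,11]
arr[mid]=18>9: swap arr[4],arr[9]; hi=8 → [5,6,8,9,17,12,15,14,13,18,19,20,11]
arr[mid]=17>9: swap arr[4],arr[8]; hi=7 → [5,6,8,9,13,12,15,14,17,18,19,20,11]
arr[mid]=13>9: swap arr[4],arr[7]; hi=6 → [5,6,8,9,14,12,15,13,17,18,19,20,11]
arr[mid]=14>9: swap arr[4],arr[6]; hi=5 → [5,6,8,9,15,12,14,13,17,18,19,20,11]
arr[mid]=15>9: swap arr[4],arr[5]; hi=4 → [5,6,8,9,12,15,14,13,17,18,19,20,11]
arr[mid]=12>9: swap arr[4],arr[4]; hi=3 → [5,6,8,9,12,15,14,13,17,18,19,20,11]
end: lo=3, hi=3; arr = [5,6,8,9,12,15,14,13,17,18,19,20,11]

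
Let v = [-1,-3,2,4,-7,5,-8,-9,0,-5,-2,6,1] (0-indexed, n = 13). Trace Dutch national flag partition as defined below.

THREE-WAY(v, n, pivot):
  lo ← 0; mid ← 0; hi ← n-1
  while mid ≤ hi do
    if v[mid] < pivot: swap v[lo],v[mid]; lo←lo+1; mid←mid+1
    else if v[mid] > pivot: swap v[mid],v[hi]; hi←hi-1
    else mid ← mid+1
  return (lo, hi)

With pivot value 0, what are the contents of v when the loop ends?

[-1,-3,-2,-5,-7,-8,-9,0,5,4,6,1,2]

lo=0 mid=0 hi=12
-1<0: swap(0,0), lo=1 mid=1 ⇒ [-1,-3,2,4,-7,5,-8,-9,0,-5,-2,6,1]
-3<0: swap(1,1), lo=2 mid=2 ⇒ [-1,-3,2,4,-7,5,-8,-9,0,-5,-2,6,1]
2>0: swap(2,12), hi=11 ⇒ [-1,-3,1,4,-7,5,-8,-9,0,-5,-2,6,2]
1>0: swap(2,11), hi=10 ⇒ [-1,-3,6,4,-7,5,-8,-9,0,-5,-2,1,2]
6>0: swap(2,10), hi=9 ⇒ [-1,-3,-2,4,-7,5,-8,-9,0,-5,6,1,2]
-2<0: swap(2,2), lo=3 mid=3 ⇒ [-1,-3,-2,4,-7,5,-8,-9,0,-5,6,1,2]
4>0: swap(3,9), hi=8 ⇒ [-1,-3,-2,-5,-7,5,-8,-9,0,4,6,1,2]
-5<0: swap(3,3), lo=4 mid=4 ⇒ [-1,-3,-2,-5,-7,5,-8,-9,0,4,6,1,2]
-7<0: swap(4,4), lo=5 mid=5 ⇒ [-1,-3,-2,-5,-7,5,-8,-9,0,4,6,1,2]
5>0: swap(5,8), hi=7 ⇒ [-1,-3,-2,-5,-7,0,-8,-9,5,4,6,1,2]
0=0: mid=6
-8<0: swap(5,6), lo=6 mid=7 ⇒ [-1,-3,-2,-5,-7,-8,0,-9,5,4,6,1,2]
-9<0: swap(6,7), lo=7 mid=8 ⇒ [-1,-3,-2,-5,-7,-8,-9,0,5,4,6,1,2]
done. lo=7 hi=7; v=[-1,-3,-2,-5,-7,-8,-9,0,5,4,6,1,2]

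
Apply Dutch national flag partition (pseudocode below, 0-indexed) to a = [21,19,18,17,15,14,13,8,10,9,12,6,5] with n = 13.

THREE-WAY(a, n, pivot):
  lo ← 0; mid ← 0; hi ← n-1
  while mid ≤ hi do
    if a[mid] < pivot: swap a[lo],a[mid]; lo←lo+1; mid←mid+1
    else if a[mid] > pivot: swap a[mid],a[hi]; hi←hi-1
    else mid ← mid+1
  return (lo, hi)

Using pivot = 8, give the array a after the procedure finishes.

lo=0 mid=0 hi=12
21>8: swap(0,12), hi=11 ⇒ [5,19,18,17,15,14,13,8,10,9,12,6,21]
5<8: swap(0,0), lo=1 mid=1 ⇒ [5,19,18,17,15,14,13,8,10,9,12,6,21]
19>8: swap(1,11), hi=10 ⇒ [5,6,18,17,15,14,13,8,10,9,12,19,21]
6<8: swap(1,1), lo=2 mid=2 ⇒ [5,6,18,17,15,14,13,8,10,9,12,19,21]
18>8: swap(2,10), hi=9 ⇒ [5,6,12,17,15,14,13,8,10,9,18,19,21]
12>8: swap(2,9), hi=8 ⇒ [5,6,9,17,15,14,13,8,10,12,18,19,21]
9>8: swap(2,8), hi=7 ⇒ [5,6,10,17,15,14,13,8,9,12,18,19,21]
10>8: swap(2,7), hi=6 ⇒ [5,6,8,17,15,14,13,10,9,12,18,19,21]
8=8: mid=3
17>8: swap(3,6), hi=5 ⇒ [5,6,8,13,15,14,17,10,9,12,18,19,21]
13>8: swap(3,5), hi=4 ⇒ [5,6,8,14,15,13,17,10,9,12,18,19,21]
14>8: swap(3,4), hi=3 ⇒ [5,6,8,15,14,13,17,10,9,12,18,19,21]
15>8: swap(3,3), hi=2 ⇒ [5,6,8,15,14,13,17,10,9,12,18,19,21]
done. lo=2 hi=2; a=[5,6,8,15,14,13,17,10,9,12,18,19,21]

[5,6,8,15,14,13,17,10,9,12,18,19,21]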